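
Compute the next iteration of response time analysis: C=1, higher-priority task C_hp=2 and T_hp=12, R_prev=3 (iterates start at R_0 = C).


R_next = C + ceil(R_prev / T_hp) * C_hp
ceil(3 / 12) = ceil(0.25) = 1
Interference = 1 * 2 = 2
R_next = 1 + 2 = 3
R_next = R_prev, so the iteration has converged (response time = 3).

3


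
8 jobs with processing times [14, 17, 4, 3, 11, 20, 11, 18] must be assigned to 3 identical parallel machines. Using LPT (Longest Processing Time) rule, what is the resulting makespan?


Sort jobs in decreasing order (LPT): [20, 18, 17, 14, 11, 11, 4, 3]
Assign each job to the least loaded machine:
  Machine 1: jobs [20, 11, 3], load = 34
  Machine 2: jobs [18, 11, 4], load = 33
  Machine 3: jobs [17, 14], load = 31
Makespan = max load = 34

34


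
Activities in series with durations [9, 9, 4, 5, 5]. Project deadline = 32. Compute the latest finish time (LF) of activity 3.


LF(activity 3) = deadline - sum of successor durations
Successors: activities 4 through 5 with durations [5, 5]
Sum of successor durations = 10
LF = 32 - 10 = 22

22


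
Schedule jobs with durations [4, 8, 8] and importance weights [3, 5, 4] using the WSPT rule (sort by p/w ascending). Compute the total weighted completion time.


Compute p/w ratios and sort ascending (WSPT): [(4, 3), (8, 5), (8, 4)]
Compute weighted completion times:
  Job (p=4,w=3): C=4, w*C=3*4=12
  Job (p=8,w=5): C=12, w*C=5*12=60
  Job (p=8,w=4): C=20, w*C=4*20=80
Total weighted completion time = 152

152


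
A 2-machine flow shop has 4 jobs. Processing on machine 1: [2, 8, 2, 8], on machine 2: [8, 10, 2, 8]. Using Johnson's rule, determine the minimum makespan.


Apply Johnson's rule:
  Group 1 (a <= b): [(1, 2, 8), (3, 2, 2), (2, 8, 10), (4, 8, 8)]
  Group 2 (a > b): []
Optimal job order: [1, 3, 2, 4]
Schedule:
  Job 1: M1 done at 2, M2 done at 10
  Job 3: M1 done at 4, M2 done at 12
  Job 2: M1 done at 12, M2 done at 22
  Job 4: M1 done at 20, M2 done at 30
Makespan = 30

30


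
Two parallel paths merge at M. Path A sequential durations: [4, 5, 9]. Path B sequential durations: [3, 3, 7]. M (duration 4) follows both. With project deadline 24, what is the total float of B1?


Forward pass: ES(B1) = sum of predecessors on chain B = 0
EF = ES + duration = 0 + 3 = 3
Backward pass: LF(M) = deadline = 24; LS(M) = 24 - 4 = 20
LF(B1) = LS(M) - sum(successors on chain B) = 20 - 10 = 10
LS = LF - duration = 10 - 3 = 7
Total float = LS - ES = 7 - 0 = 7

7


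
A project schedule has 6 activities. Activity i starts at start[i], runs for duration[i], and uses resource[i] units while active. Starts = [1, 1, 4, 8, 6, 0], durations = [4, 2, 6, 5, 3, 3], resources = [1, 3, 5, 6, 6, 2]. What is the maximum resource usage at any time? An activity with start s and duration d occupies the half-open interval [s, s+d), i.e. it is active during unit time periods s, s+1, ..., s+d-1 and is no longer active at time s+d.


Each activity i is active on [start_i, start_i + duration_i).
Compute total resource usage per time slot:
  t=0: active resources = [2], total = 2
  t=1: active resources = [1, 3, 2], total = 6
  t=2: active resources = [1, 3, 2], total = 6
  t=3: active resources = [1], total = 1
  t=4: active resources = [1, 5], total = 6
  t=5: active resources = [5], total = 5
  t=6: active resources = [5, 6], total = 11
  t=7: active resources = [5, 6], total = 11
  t=8: active resources = [5, 6, 6], total = 17
  t=9: active resources = [5, 6], total = 11
  t=10: active resources = [6], total = 6
  t=11: active resources = [6], total = 6
  t=12: active resources = [6], total = 6
Peak resource demand = 17

17


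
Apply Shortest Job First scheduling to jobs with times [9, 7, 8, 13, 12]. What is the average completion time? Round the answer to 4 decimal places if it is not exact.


SJF order (ascending): [7, 8, 9, 12, 13]
Completion times:
  Job 1: burst=7, C=7
  Job 2: burst=8, C=15
  Job 3: burst=9, C=24
  Job 4: burst=12, C=36
  Job 5: burst=13, C=49
Average completion = 131/5 = 26.2

26.2


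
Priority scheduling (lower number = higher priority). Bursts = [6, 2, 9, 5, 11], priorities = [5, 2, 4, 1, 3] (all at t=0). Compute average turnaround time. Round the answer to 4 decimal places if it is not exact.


Sort by priority (ascending = highest first):
Order: [(1, 5), (2, 2), (3, 11), (4, 9), (5, 6)]
Completion times:
  Priority 1, burst=5, C=5
  Priority 2, burst=2, C=7
  Priority 3, burst=11, C=18
  Priority 4, burst=9, C=27
  Priority 5, burst=6, C=33
Average turnaround = 90/5 = 18.0

18.0


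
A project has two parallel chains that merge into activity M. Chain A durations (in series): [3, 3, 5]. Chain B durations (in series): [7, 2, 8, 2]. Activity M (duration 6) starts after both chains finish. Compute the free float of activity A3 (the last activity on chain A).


ES(A3) = sum of predecessors on chain A = 6
EF(A3) = ES + duration = 6 + 5 = 11
Successor of A3 is M. ES(M) = max(sum(A), sum(B)) = max(11, 19) = 19
Free float = ES(successor) - EF(current) = 19 - 11 = 8

8


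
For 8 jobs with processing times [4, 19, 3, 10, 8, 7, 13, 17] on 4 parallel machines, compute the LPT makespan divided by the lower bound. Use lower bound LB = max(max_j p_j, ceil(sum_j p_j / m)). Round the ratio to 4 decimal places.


LPT order: [19, 17, 13, 10, 8, 7, 4, 3]
Machine loads after assignment: [19, 21, 20, 21]
LPT makespan = 21
Lower bound = max(max_job, ceil(total/4)) = max(19, 21) = 21
Ratio = 21 / 21 = 1.0

1.0


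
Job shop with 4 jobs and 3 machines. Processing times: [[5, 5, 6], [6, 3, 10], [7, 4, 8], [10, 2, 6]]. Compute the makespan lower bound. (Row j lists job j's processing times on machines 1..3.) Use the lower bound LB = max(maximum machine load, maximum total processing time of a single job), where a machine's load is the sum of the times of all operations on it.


Machine loads:
  Machine 1: 5 + 6 + 7 + 10 = 28
  Machine 2: 5 + 3 + 4 + 2 = 14
  Machine 3: 6 + 10 + 8 + 6 = 30
Max machine load = 30
Job totals:
  Job 1: 16
  Job 2: 19
  Job 3: 19
  Job 4: 18
Max job total = 19
Lower bound = max(30, 19) = 30

30


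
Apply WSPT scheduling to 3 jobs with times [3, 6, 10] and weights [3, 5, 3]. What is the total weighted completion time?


Compute p/w ratios and sort ascending (WSPT): [(3, 3), (6, 5), (10, 3)]
Compute weighted completion times:
  Job (p=3,w=3): C=3, w*C=3*3=9
  Job (p=6,w=5): C=9, w*C=5*9=45
  Job (p=10,w=3): C=19, w*C=3*19=57
Total weighted completion time = 111

111


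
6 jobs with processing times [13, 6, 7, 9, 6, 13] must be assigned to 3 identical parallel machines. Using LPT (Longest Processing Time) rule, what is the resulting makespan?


Sort jobs in decreasing order (LPT): [13, 13, 9, 7, 6, 6]
Assign each job to the least loaded machine:
  Machine 1: jobs [13, 6], load = 19
  Machine 2: jobs [13, 6], load = 19
  Machine 3: jobs [9, 7], load = 16
Makespan = max load = 19

19


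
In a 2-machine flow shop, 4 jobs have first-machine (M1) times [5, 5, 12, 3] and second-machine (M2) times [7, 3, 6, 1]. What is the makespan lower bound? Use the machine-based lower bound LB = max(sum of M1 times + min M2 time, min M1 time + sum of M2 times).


LB1 = sum(M1 times) + min(M2 times) = 25 + 1 = 26
LB2 = min(M1 times) + sum(M2 times) = 3 + 17 = 20
Lower bound = max(LB1, LB2) = max(26, 20) = 26

26


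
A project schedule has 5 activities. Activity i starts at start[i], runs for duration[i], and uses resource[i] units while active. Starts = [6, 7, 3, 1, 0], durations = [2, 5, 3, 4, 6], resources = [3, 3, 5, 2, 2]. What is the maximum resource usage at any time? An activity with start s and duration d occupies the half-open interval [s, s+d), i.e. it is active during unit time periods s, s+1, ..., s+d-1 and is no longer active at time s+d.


Each activity i is active on [start_i, start_i + duration_i).
Compute total resource usage per time slot:
  t=0: active resources = [2], total = 2
  t=1: active resources = [2, 2], total = 4
  t=2: active resources = [2, 2], total = 4
  t=3: active resources = [5, 2, 2], total = 9
  t=4: active resources = [5, 2, 2], total = 9
  t=5: active resources = [5, 2], total = 7
  t=6: active resources = [3], total = 3
  t=7: active resources = [3, 3], total = 6
  t=8: active resources = [3], total = 3
  t=9: active resources = [3], total = 3
  t=10: active resources = [3], total = 3
  t=11: active resources = [3], total = 3
Peak resource demand = 9

9


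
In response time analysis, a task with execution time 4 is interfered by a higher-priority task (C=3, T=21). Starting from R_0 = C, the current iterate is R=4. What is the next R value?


R_next = C + ceil(R_prev / T_hp) * C_hp
ceil(4 / 21) = ceil(0.1905) = 1
Interference = 1 * 3 = 3
R_next = 4 + 3 = 7

7


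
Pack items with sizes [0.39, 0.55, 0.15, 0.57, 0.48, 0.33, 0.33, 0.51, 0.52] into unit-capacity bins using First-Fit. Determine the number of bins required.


Place items sequentially using First-Fit:
  Item 0.39 -> new Bin 1
  Item 0.55 -> Bin 1 (now 0.94)
  Item 0.15 -> new Bin 2
  Item 0.57 -> Bin 2 (now 0.72)
  Item 0.48 -> new Bin 3
  Item 0.33 -> Bin 3 (now 0.81)
  Item 0.33 -> new Bin 4
  Item 0.51 -> Bin 4 (now 0.84)
  Item 0.52 -> new Bin 5
Total bins used = 5

5


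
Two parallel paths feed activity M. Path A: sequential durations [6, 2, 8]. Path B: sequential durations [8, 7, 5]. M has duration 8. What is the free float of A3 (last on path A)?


ES(A3) = sum of predecessors on chain A = 8
EF(A3) = ES + duration = 8 + 8 = 16
Successor of A3 is M. ES(M) = max(sum(A), sum(B)) = max(16, 20) = 20
Free float = ES(successor) - EF(current) = 20 - 16 = 4

4


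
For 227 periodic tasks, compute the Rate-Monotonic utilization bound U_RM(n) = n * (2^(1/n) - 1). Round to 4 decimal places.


Compute 2^(1/227) = 1.0030581785
Subtract 1: 1.0030581785 - 1 = 0.0030581785
Multiply by n: 227 * 0.0030581785 = 0.6942065195
Round to 4 dp: 0.6942

0.6942


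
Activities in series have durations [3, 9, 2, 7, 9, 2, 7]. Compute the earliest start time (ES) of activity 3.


Activity 3 starts after activities 1 through 2 complete.
Predecessor durations: [3, 9]
ES = 3 + 9 = 12

12


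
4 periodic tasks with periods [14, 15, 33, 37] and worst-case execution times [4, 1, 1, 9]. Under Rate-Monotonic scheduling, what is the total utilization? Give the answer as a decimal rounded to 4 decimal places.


Compute individual utilizations (exact fractions):
  Task 1: C/T = 4/14 = 2/7 (approx. 0.2857)
  Task 2: C/T = 1/15 (approx. 0.0667)
  Task 3: C/T = 1/33 (approx. 0.0303)
  Task 4: C/T = 9/37 (approx. 0.2432)
Total utilization U = 2/7 + 1/15 + 1/33 + 9/37 = 26749/42735
Rounded to 4 decimal places: U = 0.6259
RM (Liu & Layland) bound for 4 tasks = 0.756828; compare with U = 26749/42735 (approx. 0.625927)
U <= bound, so schedulable by RM sufficient condition.

0.6259


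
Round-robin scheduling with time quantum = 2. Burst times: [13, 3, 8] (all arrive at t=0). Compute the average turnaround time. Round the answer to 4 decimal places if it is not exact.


Time quantum = 2
Execution trace:
  J1 runs 2 units, time = 2
  J2 runs 2 units, time = 4
  J3 runs 2 units, time = 6
  J1 runs 2 units, time = 8
  J2 runs 1 units, time = 9
  J3 runs 2 units, time = 11
  J1 runs 2 units, time = 13
  J3 runs 2 units, time = 15
  J1 runs 2 units, time = 17
  J3 runs 2 units, time = 19
  J1 runs 2 units, time = 21
  J1 runs 2 units, time = 23
  J1 runs 1 units, time = 24
Finish times: [24, 9, 19]
Average turnaround = 52/3 = 17.3333

17.3333


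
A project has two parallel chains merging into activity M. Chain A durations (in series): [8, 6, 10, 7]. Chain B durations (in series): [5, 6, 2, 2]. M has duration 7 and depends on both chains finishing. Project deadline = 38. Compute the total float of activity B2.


Forward pass: ES(B2) = sum of predecessors on chain B = 5
EF = ES + duration = 5 + 6 = 11
Backward pass: LF(M) = deadline = 38; LS(M) = 38 - 7 = 31
LF(B2) = LS(M) - sum(successors on chain B) = 31 - 4 = 27
LS = LF - duration = 27 - 6 = 21
Total float = LS - ES = 21 - 5 = 16

16


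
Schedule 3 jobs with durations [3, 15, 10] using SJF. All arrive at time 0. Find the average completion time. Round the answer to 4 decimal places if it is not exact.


SJF order (ascending): [3, 10, 15]
Completion times:
  Job 1: burst=3, C=3
  Job 2: burst=10, C=13
  Job 3: burst=15, C=28
Average completion = 44/3 = 14.6667

14.6667


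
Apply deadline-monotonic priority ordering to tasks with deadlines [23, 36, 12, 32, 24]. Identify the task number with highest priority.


Sort tasks by relative deadline (ascending):
  Task 3: deadline = 12
  Task 1: deadline = 23
  Task 5: deadline = 24
  Task 4: deadline = 32
  Task 2: deadline = 36
Priority order (highest first): [3, 1, 5, 4, 2]
Highest priority task = 3

3


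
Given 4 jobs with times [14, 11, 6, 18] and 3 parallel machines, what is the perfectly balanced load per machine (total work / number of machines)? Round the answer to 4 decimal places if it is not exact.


Total processing time = 14 + 11 + 6 + 18 = 49
Number of machines = 3
Ideal balanced load = 49 / 3 = 16.3333

16.3333


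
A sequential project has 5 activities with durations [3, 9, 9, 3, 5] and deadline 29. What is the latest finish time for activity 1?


LF(activity 1) = deadline - sum of successor durations
Successors: activities 2 through 5 with durations [9, 9, 3, 5]
Sum of successor durations = 26
LF = 29 - 26 = 3

3


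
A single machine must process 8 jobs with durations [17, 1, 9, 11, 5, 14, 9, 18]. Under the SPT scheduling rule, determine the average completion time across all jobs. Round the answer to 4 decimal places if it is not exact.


Sort jobs by processing time (SPT order): [1, 5, 9, 9, 11, 14, 17, 18]
Compute completion times sequentially:
  Job 1: processing = 1, completes at 1
  Job 2: processing = 5, completes at 6
  Job 3: processing = 9, completes at 15
  Job 4: processing = 9, completes at 24
  Job 5: processing = 11, completes at 35
  Job 6: processing = 14, completes at 49
  Job 7: processing = 17, completes at 66
  Job 8: processing = 18, completes at 84
Sum of completion times = 280
Average completion time = 280/8 = 35.0

35.0


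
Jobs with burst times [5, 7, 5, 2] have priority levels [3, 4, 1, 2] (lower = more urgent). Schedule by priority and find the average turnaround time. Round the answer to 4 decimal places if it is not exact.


Sort by priority (ascending = highest first):
Order: [(1, 5), (2, 2), (3, 5), (4, 7)]
Completion times:
  Priority 1, burst=5, C=5
  Priority 2, burst=2, C=7
  Priority 3, burst=5, C=12
  Priority 4, burst=7, C=19
Average turnaround = 43/4 = 10.75

10.75


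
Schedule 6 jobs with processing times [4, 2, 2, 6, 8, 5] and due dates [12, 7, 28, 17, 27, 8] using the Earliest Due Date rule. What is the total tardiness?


Sort by due date (EDD order): [(2, 7), (5, 8), (4, 12), (6, 17), (8, 27), (2, 28)]
Compute completion times and tardiness:
  Job 1: p=2, d=7, C=2, tardiness=max(0,2-7)=0
  Job 2: p=5, d=8, C=7, tardiness=max(0,7-8)=0
  Job 3: p=4, d=12, C=11, tardiness=max(0,11-12)=0
  Job 4: p=6, d=17, C=17, tardiness=max(0,17-17)=0
  Job 5: p=8, d=27, C=25, tardiness=max(0,25-27)=0
  Job 6: p=2, d=28, C=27, tardiness=max(0,27-28)=0
Total tardiness = 0

0


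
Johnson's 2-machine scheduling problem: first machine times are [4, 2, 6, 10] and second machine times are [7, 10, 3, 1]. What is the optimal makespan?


Apply Johnson's rule:
  Group 1 (a <= b): [(2, 2, 10), (1, 4, 7)]
  Group 2 (a > b): [(3, 6, 3), (4, 10, 1)]
Optimal job order: [2, 1, 3, 4]
Schedule:
  Job 2: M1 done at 2, M2 done at 12
  Job 1: M1 done at 6, M2 done at 19
  Job 3: M1 done at 12, M2 done at 22
  Job 4: M1 done at 22, M2 done at 23
Makespan = 23

23


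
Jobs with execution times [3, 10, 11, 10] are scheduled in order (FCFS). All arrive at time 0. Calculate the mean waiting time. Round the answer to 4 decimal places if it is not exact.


FCFS order (as given): [3, 10, 11, 10]
Waiting times:
  Job 1: wait = 0
  Job 2: wait = 3
  Job 3: wait = 13
  Job 4: wait = 24
Sum of waiting times = 40
Average waiting time = 40/4 = 10.0

10.0


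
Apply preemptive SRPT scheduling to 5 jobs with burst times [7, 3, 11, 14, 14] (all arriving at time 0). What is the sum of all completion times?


Since all jobs arrive at t=0, SRPT equals SPT ordering.
SPT order: [3, 7, 11, 14, 14]
Completion times:
  Job 1: p=3, C=3
  Job 2: p=7, C=10
  Job 3: p=11, C=21
  Job 4: p=14, C=35
  Job 5: p=14, C=49
Total completion time = 3 + 10 + 21 + 35 + 49 = 118

118


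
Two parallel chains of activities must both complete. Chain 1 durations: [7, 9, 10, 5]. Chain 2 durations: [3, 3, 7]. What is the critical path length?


Path A total = 7 + 9 + 10 + 5 = 31
Path B total = 3 + 3 + 7 = 13
Critical path = longest path = max(31, 13) = 31

31


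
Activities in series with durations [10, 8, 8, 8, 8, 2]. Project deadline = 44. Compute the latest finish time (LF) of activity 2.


LF(activity 2) = deadline - sum of successor durations
Successors: activities 3 through 6 with durations [8, 8, 8, 2]
Sum of successor durations = 26
LF = 44 - 26 = 18

18


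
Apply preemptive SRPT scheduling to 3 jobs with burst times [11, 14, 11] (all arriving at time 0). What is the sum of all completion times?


Since all jobs arrive at t=0, SRPT equals SPT ordering.
SPT order: [11, 11, 14]
Completion times:
  Job 1: p=11, C=11
  Job 2: p=11, C=22
  Job 3: p=14, C=36
Total completion time = 11 + 22 + 36 = 69

69


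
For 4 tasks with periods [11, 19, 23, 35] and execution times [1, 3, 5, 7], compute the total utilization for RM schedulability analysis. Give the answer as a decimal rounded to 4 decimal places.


Compute individual utilizations (exact fractions):
  Task 1: C/T = 1/11 (approx. 0.0909)
  Task 2: C/T = 3/19 (approx. 0.1579)
  Task 3: C/T = 5/23 (approx. 0.2174)
  Task 4: C/T = 7/35 = 1/5 (approx. 0.2)
Total utilization U = 1/11 + 3/19 + 5/23 + 1/5 = 16012/24035
Rounded to 4 decimal places: U = 0.6662
RM (Liu & Layland) bound for 4 tasks = 0.756828; compare with U = 16012/24035 (approx. 0.666195)
U <= bound, so schedulable by RM sufficient condition.

0.6662


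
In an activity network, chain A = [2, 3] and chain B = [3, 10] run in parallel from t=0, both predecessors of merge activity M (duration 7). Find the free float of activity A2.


ES(A2) = sum of predecessors on chain A = 2
EF(A2) = ES + duration = 2 + 3 = 5
Successor of A2 is M. ES(M) = max(sum(A), sum(B)) = max(5, 13) = 13
Free float = ES(successor) - EF(current) = 13 - 5 = 8

8


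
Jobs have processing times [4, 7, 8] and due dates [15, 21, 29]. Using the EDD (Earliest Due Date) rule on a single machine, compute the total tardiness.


Sort by due date (EDD order): [(4, 15), (7, 21), (8, 29)]
Compute completion times and tardiness:
  Job 1: p=4, d=15, C=4, tardiness=max(0,4-15)=0
  Job 2: p=7, d=21, C=11, tardiness=max(0,11-21)=0
  Job 3: p=8, d=29, C=19, tardiness=max(0,19-29)=0
Total tardiness = 0

0


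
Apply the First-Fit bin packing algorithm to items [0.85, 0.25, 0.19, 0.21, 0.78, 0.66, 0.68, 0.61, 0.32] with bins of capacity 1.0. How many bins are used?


Place items sequentially using First-Fit:
  Item 0.85 -> new Bin 1
  Item 0.25 -> new Bin 2
  Item 0.19 -> Bin 2 (now 0.44)
  Item 0.21 -> Bin 2 (now 0.65)
  Item 0.78 -> new Bin 3
  Item 0.66 -> new Bin 4
  Item 0.68 -> new Bin 5
  Item 0.61 -> new Bin 6
  Item 0.32 -> Bin 2 (now 0.97)
Total bins used = 6

6


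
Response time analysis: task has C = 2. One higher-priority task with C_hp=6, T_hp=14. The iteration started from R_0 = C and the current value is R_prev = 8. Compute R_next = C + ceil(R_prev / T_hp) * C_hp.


R_next = C + ceil(R_prev / T_hp) * C_hp
ceil(8 / 14) = ceil(0.5714) = 1
Interference = 1 * 6 = 6
R_next = 2 + 6 = 8
R_next = R_prev, so the iteration has converged (response time = 8).

8


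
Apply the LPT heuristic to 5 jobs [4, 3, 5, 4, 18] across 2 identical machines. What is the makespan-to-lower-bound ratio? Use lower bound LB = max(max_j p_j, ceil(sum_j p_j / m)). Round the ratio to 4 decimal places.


LPT order: [18, 5, 4, 4, 3]
Machine loads after assignment: [18, 16]
LPT makespan = 18
Lower bound = max(max_job, ceil(total/2)) = max(18, 17) = 18
Ratio = 18 / 18 = 1.0

1.0


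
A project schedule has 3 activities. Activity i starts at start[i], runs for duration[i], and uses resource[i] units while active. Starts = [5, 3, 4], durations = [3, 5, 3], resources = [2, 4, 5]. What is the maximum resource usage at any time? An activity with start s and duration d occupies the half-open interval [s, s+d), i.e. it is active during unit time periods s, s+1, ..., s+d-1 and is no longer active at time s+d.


Each activity i is active on [start_i, start_i + duration_i).
Compute total resource usage per time slot:
  t=0: active resources = [], total = 0
  t=1: active resources = [], total = 0
  t=2: active resources = [], total = 0
  t=3: active resources = [4], total = 4
  t=4: active resources = [4, 5], total = 9
  t=5: active resources = [2, 4, 5], total = 11
  t=6: active resources = [2, 4, 5], total = 11
  t=7: active resources = [2, 4], total = 6
Peak resource demand = 11

11


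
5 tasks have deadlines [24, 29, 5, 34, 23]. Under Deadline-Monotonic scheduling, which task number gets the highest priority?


Sort tasks by relative deadline (ascending):
  Task 3: deadline = 5
  Task 5: deadline = 23
  Task 1: deadline = 24
  Task 2: deadline = 29
  Task 4: deadline = 34
Priority order (highest first): [3, 5, 1, 2, 4]
Highest priority task = 3

3


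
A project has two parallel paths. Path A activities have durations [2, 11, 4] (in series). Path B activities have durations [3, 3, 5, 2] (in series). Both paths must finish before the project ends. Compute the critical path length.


Path A total = 2 + 11 + 4 = 17
Path B total = 3 + 3 + 5 + 2 = 13
Critical path = longest path = max(17, 13) = 17

17


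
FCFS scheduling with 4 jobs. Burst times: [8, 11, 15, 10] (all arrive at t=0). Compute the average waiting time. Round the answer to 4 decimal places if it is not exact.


FCFS order (as given): [8, 11, 15, 10]
Waiting times:
  Job 1: wait = 0
  Job 2: wait = 8
  Job 3: wait = 19
  Job 4: wait = 34
Sum of waiting times = 61
Average waiting time = 61/4 = 15.25

15.25


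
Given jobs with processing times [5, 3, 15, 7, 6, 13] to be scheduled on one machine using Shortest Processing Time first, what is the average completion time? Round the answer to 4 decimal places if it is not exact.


Sort jobs by processing time (SPT order): [3, 5, 6, 7, 13, 15]
Compute completion times sequentially:
  Job 1: processing = 3, completes at 3
  Job 2: processing = 5, completes at 8
  Job 3: processing = 6, completes at 14
  Job 4: processing = 7, completes at 21
  Job 5: processing = 13, completes at 34
  Job 6: processing = 15, completes at 49
Sum of completion times = 129
Average completion time = 129/6 = 21.5

21.5


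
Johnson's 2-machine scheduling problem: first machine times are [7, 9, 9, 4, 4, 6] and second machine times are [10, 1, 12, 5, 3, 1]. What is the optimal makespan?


Apply Johnson's rule:
  Group 1 (a <= b): [(4, 4, 5), (1, 7, 10), (3, 9, 12)]
  Group 2 (a > b): [(5, 4, 3), (2, 9, 1), (6, 6, 1)]
Optimal job order: [4, 1, 3, 5, 2, 6]
Schedule:
  Job 4: M1 done at 4, M2 done at 9
  Job 1: M1 done at 11, M2 done at 21
  Job 3: M1 done at 20, M2 done at 33
  Job 5: M1 done at 24, M2 done at 36
  Job 2: M1 done at 33, M2 done at 37
  Job 6: M1 done at 39, M2 done at 40
Makespan = 40

40


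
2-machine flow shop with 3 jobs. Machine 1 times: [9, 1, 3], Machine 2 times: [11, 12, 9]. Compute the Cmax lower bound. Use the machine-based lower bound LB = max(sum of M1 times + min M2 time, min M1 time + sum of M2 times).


LB1 = sum(M1 times) + min(M2 times) = 13 + 9 = 22
LB2 = min(M1 times) + sum(M2 times) = 1 + 32 = 33
Lower bound = max(LB1, LB2) = max(22, 33) = 33

33


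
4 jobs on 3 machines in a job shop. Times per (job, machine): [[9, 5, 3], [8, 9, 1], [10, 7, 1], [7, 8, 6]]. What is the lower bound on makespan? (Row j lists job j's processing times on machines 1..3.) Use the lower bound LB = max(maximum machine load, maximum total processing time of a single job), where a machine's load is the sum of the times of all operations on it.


Machine loads:
  Machine 1: 9 + 8 + 10 + 7 = 34
  Machine 2: 5 + 9 + 7 + 8 = 29
  Machine 3: 3 + 1 + 1 + 6 = 11
Max machine load = 34
Job totals:
  Job 1: 17
  Job 2: 18
  Job 3: 18
  Job 4: 21
Max job total = 21
Lower bound = max(34, 21) = 34

34


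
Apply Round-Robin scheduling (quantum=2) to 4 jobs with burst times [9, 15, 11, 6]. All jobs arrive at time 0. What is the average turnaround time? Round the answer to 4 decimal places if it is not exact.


Time quantum = 2
Execution trace:
  J1 runs 2 units, time = 2
  J2 runs 2 units, time = 4
  J3 runs 2 units, time = 6
  J4 runs 2 units, time = 8
  J1 runs 2 units, time = 10
  J2 runs 2 units, time = 12
  J3 runs 2 units, time = 14
  J4 runs 2 units, time = 16
  J1 runs 2 units, time = 18
  J2 runs 2 units, time = 20
  J3 runs 2 units, time = 22
  J4 runs 2 units, time = 24
  J1 runs 2 units, time = 26
  J2 runs 2 units, time = 28
  J3 runs 2 units, time = 30
  J1 runs 1 units, time = 31
  J2 runs 2 units, time = 33
  J3 runs 2 units, time = 35
  J2 runs 2 units, time = 37
  J3 runs 1 units, time = 38
  J2 runs 2 units, time = 40
  J2 runs 1 units, time = 41
Finish times: [31, 41, 38, 24]
Average turnaround = 134/4 = 33.5

33.5


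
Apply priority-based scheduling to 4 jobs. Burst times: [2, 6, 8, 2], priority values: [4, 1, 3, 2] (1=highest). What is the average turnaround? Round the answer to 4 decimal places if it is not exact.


Sort by priority (ascending = highest first):
Order: [(1, 6), (2, 2), (3, 8), (4, 2)]
Completion times:
  Priority 1, burst=6, C=6
  Priority 2, burst=2, C=8
  Priority 3, burst=8, C=16
  Priority 4, burst=2, C=18
Average turnaround = 48/4 = 12.0

12.0


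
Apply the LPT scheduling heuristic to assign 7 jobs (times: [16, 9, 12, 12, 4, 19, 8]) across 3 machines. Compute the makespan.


Sort jobs in decreasing order (LPT): [19, 16, 12, 12, 9, 8, 4]
Assign each job to the least loaded machine:
  Machine 1: jobs [19, 8], load = 27
  Machine 2: jobs [16, 9], load = 25
  Machine 3: jobs [12, 12, 4], load = 28
Makespan = max load = 28

28


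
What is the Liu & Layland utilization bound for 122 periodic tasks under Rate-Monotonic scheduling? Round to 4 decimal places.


Compute 2^(1/122) = 1.0056977048
Subtract 1: 1.0056977048 - 1 = 0.0056977048
Multiply by n: 122 * 0.0056977048 = 0.6951199856
Round to 4 dp: 0.6951

0.6951


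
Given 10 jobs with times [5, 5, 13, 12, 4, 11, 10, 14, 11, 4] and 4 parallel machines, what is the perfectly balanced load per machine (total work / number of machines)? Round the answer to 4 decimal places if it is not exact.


Total processing time = 5 + 5 + 13 + 12 + 4 + 11 + 10 + 14 + 11 + 4 = 89
Number of machines = 4
Ideal balanced load = 89 / 4 = 22.25

22.25


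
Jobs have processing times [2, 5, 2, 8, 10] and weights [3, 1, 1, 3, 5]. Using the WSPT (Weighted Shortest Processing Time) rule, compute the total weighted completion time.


Compute p/w ratios and sort ascending (WSPT): [(2, 3), (2, 1), (10, 5), (8, 3), (5, 1)]
Compute weighted completion times:
  Job (p=2,w=3): C=2, w*C=3*2=6
  Job (p=2,w=1): C=4, w*C=1*4=4
  Job (p=10,w=5): C=14, w*C=5*14=70
  Job (p=8,w=3): C=22, w*C=3*22=66
  Job (p=5,w=1): C=27, w*C=1*27=27
Total weighted completion time = 173

173


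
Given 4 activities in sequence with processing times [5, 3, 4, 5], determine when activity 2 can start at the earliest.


Activity 2 starts after activities 1 through 1 complete.
Predecessor durations: [5]
ES = 5 = 5

5


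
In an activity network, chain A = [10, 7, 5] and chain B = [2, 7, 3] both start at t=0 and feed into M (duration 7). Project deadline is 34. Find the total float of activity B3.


Forward pass: ES(B3) = sum of predecessors on chain B = 9
EF = ES + duration = 9 + 3 = 12
Backward pass: LF(M) = deadline = 34; LS(M) = 34 - 7 = 27
LF(B3) = LS(M) - sum(successors on chain B) = 27 - 0 = 27
LS = LF - duration = 27 - 3 = 24
Total float = LS - ES = 24 - 9 = 15

15


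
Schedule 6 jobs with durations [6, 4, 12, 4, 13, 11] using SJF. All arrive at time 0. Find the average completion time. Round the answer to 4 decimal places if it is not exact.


SJF order (ascending): [4, 4, 6, 11, 12, 13]
Completion times:
  Job 1: burst=4, C=4
  Job 2: burst=4, C=8
  Job 3: burst=6, C=14
  Job 4: burst=11, C=25
  Job 5: burst=12, C=37
  Job 6: burst=13, C=50
Average completion = 138/6 = 23.0

23.0


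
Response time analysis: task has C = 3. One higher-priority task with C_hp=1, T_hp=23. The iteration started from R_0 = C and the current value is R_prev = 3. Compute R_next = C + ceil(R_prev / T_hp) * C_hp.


R_next = C + ceil(R_prev / T_hp) * C_hp
ceil(3 / 23) = ceil(0.1304) = 1
Interference = 1 * 1 = 1
R_next = 3 + 1 = 4

4


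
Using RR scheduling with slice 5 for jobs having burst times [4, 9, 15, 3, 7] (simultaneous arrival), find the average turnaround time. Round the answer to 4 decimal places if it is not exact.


Time quantum = 5
Execution trace:
  J1 runs 4 units, time = 4
  J2 runs 5 units, time = 9
  J3 runs 5 units, time = 14
  J4 runs 3 units, time = 17
  J5 runs 5 units, time = 22
  J2 runs 4 units, time = 26
  J3 runs 5 units, time = 31
  J5 runs 2 units, time = 33
  J3 runs 5 units, time = 38
Finish times: [4, 26, 38, 17, 33]
Average turnaround = 118/5 = 23.6

23.6


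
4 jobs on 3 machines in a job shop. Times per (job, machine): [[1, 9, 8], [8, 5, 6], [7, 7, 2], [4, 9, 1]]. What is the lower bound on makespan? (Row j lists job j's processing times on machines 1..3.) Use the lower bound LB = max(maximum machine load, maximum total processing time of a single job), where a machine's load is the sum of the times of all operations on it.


Machine loads:
  Machine 1: 1 + 8 + 7 + 4 = 20
  Machine 2: 9 + 5 + 7 + 9 = 30
  Machine 3: 8 + 6 + 2 + 1 = 17
Max machine load = 30
Job totals:
  Job 1: 18
  Job 2: 19
  Job 3: 16
  Job 4: 14
Max job total = 19
Lower bound = max(30, 19) = 30

30


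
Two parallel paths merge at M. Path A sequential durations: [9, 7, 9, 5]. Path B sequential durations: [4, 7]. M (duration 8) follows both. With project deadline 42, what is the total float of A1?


Forward pass: ES(A1) = sum of predecessors on chain A = 0
EF = ES + duration = 0 + 9 = 9
Backward pass: LF(M) = deadline = 42; LS(M) = 42 - 8 = 34
LF(A1) = LS(M) - sum(successors on chain A) = 34 - 21 = 13
LS = LF - duration = 13 - 9 = 4
Total float = LS - ES = 4 - 0 = 4

4


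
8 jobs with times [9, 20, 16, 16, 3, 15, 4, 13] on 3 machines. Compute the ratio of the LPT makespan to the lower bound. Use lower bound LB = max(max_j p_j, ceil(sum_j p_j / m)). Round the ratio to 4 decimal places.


LPT order: [20, 16, 16, 15, 13, 9, 4, 3]
Machine loads after assignment: [33, 31, 32]
LPT makespan = 33
Lower bound = max(max_job, ceil(total/3)) = max(20, 32) = 32
Ratio = 33 / 32 = 1.0313

1.0313


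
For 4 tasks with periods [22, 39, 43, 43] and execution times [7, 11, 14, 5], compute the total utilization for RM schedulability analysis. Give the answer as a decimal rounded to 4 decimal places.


Compute individual utilizations (exact fractions):
  Task 1: C/T = 7/22 (approx. 0.3182)
  Task 2: C/T = 11/39 (approx. 0.2821)
  Task 3: C/T = 14/43 (approx. 0.3256)
  Task 4: C/T = 5/43 (approx. 0.1163)
Total utilization U = 7/22 + 11/39 + 14/43 + 5/43 = 38447/36894
Rounded to 4 decimal places: U = 1.0421
RM (Liu & Layland) bound for 4 tasks = 0.756828; compare with U = 38447/36894 (approx. 1.042094)
U > 1, so the task set is not schedulable (processor overloaded).

1.0421


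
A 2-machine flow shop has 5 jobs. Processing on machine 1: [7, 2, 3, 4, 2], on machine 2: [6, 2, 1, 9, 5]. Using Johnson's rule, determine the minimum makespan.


Apply Johnson's rule:
  Group 1 (a <= b): [(2, 2, 2), (5, 2, 5), (4, 4, 9)]
  Group 2 (a > b): [(1, 7, 6), (3, 3, 1)]
Optimal job order: [2, 5, 4, 1, 3]
Schedule:
  Job 2: M1 done at 2, M2 done at 4
  Job 5: M1 done at 4, M2 done at 9
  Job 4: M1 done at 8, M2 done at 18
  Job 1: M1 done at 15, M2 done at 24
  Job 3: M1 done at 18, M2 done at 25
Makespan = 25

25


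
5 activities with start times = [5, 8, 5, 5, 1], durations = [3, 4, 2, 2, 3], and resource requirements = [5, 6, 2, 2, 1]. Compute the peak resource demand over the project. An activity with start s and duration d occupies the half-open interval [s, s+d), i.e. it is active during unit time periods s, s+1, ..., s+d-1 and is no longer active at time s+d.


Each activity i is active on [start_i, start_i + duration_i).
Compute total resource usage per time slot:
  t=0: active resources = [], total = 0
  t=1: active resources = [1], total = 1
  t=2: active resources = [1], total = 1
  t=3: active resources = [1], total = 1
  t=4: active resources = [], total = 0
  t=5: active resources = [5, 2, 2], total = 9
  t=6: active resources = [5, 2, 2], total = 9
  t=7: active resources = [5], total = 5
  t=8: active resources = [6], total = 6
  t=9: active resources = [6], total = 6
  t=10: active resources = [6], total = 6
  t=11: active resources = [6], total = 6
Peak resource demand = 9

9


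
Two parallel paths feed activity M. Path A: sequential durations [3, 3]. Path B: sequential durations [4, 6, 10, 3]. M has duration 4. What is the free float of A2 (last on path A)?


ES(A2) = sum of predecessors on chain A = 3
EF(A2) = ES + duration = 3 + 3 = 6
Successor of A2 is M. ES(M) = max(sum(A), sum(B)) = max(6, 23) = 23
Free float = ES(successor) - EF(current) = 23 - 6 = 17

17


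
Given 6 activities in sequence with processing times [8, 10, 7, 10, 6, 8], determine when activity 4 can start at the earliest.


Activity 4 starts after activities 1 through 3 complete.
Predecessor durations: [8, 10, 7]
ES = 8 + 10 + 7 = 25

25


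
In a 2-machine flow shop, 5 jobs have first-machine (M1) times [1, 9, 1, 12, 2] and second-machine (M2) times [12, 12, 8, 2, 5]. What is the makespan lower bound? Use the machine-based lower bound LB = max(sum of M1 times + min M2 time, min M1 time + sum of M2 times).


LB1 = sum(M1 times) + min(M2 times) = 25 + 2 = 27
LB2 = min(M1 times) + sum(M2 times) = 1 + 39 = 40
Lower bound = max(LB1, LB2) = max(27, 40) = 40

40


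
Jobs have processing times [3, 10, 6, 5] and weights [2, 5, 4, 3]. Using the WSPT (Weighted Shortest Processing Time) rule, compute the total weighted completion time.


Compute p/w ratios and sort ascending (WSPT): [(3, 2), (6, 4), (5, 3), (10, 5)]
Compute weighted completion times:
  Job (p=3,w=2): C=3, w*C=2*3=6
  Job (p=6,w=4): C=9, w*C=4*9=36
  Job (p=5,w=3): C=14, w*C=3*14=42
  Job (p=10,w=5): C=24, w*C=5*24=120
Total weighted completion time = 204

204


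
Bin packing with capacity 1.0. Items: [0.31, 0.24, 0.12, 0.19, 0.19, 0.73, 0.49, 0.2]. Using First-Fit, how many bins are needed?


Place items sequentially using First-Fit:
  Item 0.31 -> new Bin 1
  Item 0.24 -> Bin 1 (now 0.55)
  Item 0.12 -> Bin 1 (now 0.67)
  Item 0.19 -> Bin 1 (now 0.86)
  Item 0.19 -> new Bin 2
  Item 0.73 -> Bin 2 (now 0.92)
  Item 0.49 -> new Bin 3
  Item 0.2 -> Bin 3 (now 0.69)
Total bins used = 3

3


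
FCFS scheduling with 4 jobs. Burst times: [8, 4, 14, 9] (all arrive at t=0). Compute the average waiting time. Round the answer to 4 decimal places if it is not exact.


FCFS order (as given): [8, 4, 14, 9]
Waiting times:
  Job 1: wait = 0
  Job 2: wait = 8
  Job 3: wait = 12
  Job 4: wait = 26
Sum of waiting times = 46
Average waiting time = 46/4 = 11.5

11.5


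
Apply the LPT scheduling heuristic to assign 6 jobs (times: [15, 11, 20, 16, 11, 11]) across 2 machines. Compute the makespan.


Sort jobs in decreasing order (LPT): [20, 16, 15, 11, 11, 11]
Assign each job to the least loaded machine:
  Machine 1: jobs [20, 11, 11], load = 42
  Machine 2: jobs [16, 15, 11], load = 42
Makespan = max load = 42

42


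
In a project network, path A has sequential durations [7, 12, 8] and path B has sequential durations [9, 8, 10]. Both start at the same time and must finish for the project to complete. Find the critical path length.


Path A total = 7 + 12 + 8 = 27
Path B total = 9 + 8 + 10 = 27
Critical path = longest path = max(27, 27) = 27

27


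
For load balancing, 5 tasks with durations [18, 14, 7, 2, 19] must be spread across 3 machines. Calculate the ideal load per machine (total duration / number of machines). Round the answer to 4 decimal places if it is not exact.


Total processing time = 18 + 14 + 7 + 2 + 19 = 60
Number of machines = 3
Ideal balanced load = 60 / 3 = 20.0

20.0


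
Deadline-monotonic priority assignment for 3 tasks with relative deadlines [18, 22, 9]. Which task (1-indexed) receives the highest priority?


Sort tasks by relative deadline (ascending):
  Task 3: deadline = 9
  Task 1: deadline = 18
  Task 2: deadline = 22
Priority order (highest first): [3, 1, 2]
Highest priority task = 3

3


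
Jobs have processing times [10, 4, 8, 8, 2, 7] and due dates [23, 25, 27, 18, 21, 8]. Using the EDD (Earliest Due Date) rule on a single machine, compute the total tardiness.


Sort by due date (EDD order): [(7, 8), (8, 18), (2, 21), (10, 23), (4, 25), (8, 27)]
Compute completion times and tardiness:
  Job 1: p=7, d=8, C=7, tardiness=max(0,7-8)=0
  Job 2: p=8, d=18, C=15, tardiness=max(0,15-18)=0
  Job 3: p=2, d=21, C=17, tardiness=max(0,17-21)=0
  Job 4: p=10, d=23, C=27, tardiness=max(0,27-23)=4
  Job 5: p=4, d=25, C=31, tardiness=max(0,31-25)=6
  Job 6: p=8, d=27, C=39, tardiness=max(0,39-27)=12
Total tardiness = 22

22


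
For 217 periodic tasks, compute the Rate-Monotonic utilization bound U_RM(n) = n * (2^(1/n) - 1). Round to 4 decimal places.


Compute 2^(1/217) = 1.0031993336
Subtract 1: 1.0031993336 - 1 = 0.0031993336
Multiply by n: 217 * 0.0031993336 = 0.6942553912
Round to 4 dp: 0.6943

0.6943


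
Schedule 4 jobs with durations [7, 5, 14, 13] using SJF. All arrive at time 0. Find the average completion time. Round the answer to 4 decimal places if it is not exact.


SJF order (ascending): [5, 7, 13, 14]
Completion times:
  Job 1: burst=5, C=5
  Job 2: burst=7, C=12
  Job 3: burst=13, C=25
  Job 4: burst=14, C=39
Average completion = 81/4 = 20.25

20.25


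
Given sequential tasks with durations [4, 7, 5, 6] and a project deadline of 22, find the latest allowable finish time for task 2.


LF(activity 2) = deadline - sum of successor durations
Successors: activities 3 through 4 with durations [5, 6]
Sum of successor durations = 11
LF = 22 - 11 = 11

11


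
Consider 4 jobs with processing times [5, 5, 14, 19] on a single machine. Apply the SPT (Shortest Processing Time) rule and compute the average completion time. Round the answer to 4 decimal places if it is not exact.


Sort jobs by processing time (SPT order): [5, 5, 14, 19]
Compute completion times sequentially:
  Job 1: processing = 5, completes at 5
  Job 2: processing = 5, completes at 10
  Job 3: processing = 14, completes at 24
  Job 4: processing = 19, completes at 43
Sum of completion times = 82
Average completion time = 82/4 = 20.5

20.5


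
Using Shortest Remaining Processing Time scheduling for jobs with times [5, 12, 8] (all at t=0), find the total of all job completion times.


Since all jobs arrive at t=0, SRPT equals SPT ordering.
SPT order: [5, 8, 12]
Completion times:
  Job 1: p=5, C=5
  Job 2: p=8, C=13
  Job 3: p=12, C=25
Total completion time = 5 + 13 + 25 = 43

43


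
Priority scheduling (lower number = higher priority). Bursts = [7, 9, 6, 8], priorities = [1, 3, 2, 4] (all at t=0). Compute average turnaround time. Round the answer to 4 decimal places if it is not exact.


Sort by priority (ascending = highest first):
Order: [(1, 7), (2, 6), (3, 9), (4, 8)]
Completion times:
  Priority 1, burst=7, C=7
  Priority 2, burst=6, C=13
  Priority 3, burst=9, C=22
  Priority 4, burst=8, C=30
Average turnaround = 72/4 = 18.0

18.0
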